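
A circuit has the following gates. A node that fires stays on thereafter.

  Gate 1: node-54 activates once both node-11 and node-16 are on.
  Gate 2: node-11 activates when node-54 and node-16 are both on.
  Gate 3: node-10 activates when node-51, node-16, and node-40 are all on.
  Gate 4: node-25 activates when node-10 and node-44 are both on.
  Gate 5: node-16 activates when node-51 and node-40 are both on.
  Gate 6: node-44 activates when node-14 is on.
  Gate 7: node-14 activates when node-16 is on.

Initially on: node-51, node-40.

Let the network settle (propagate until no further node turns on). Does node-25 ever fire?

Yes

Gate 5: node-51 and node-40 on → node-16 on.
Gate 7: node-16 on → node-14 on.
Gate 3: node-51, node-16, and node-40 on → node-10 on.
node-14 is on, so node-44 activates (Gate 6).
Gate 4: node-10 and node-44 on → node-25 on.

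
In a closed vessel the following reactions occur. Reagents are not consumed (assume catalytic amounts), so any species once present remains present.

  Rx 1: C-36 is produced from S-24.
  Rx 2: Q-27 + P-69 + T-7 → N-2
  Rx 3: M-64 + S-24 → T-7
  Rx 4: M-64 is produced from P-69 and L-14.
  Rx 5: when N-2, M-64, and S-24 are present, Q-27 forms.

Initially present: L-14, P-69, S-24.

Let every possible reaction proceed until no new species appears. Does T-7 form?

P-69 and L-14 present → M-64 forms (Rx 4).
M-64 and S-24 present → T-7 forms (Rx 3).

Yes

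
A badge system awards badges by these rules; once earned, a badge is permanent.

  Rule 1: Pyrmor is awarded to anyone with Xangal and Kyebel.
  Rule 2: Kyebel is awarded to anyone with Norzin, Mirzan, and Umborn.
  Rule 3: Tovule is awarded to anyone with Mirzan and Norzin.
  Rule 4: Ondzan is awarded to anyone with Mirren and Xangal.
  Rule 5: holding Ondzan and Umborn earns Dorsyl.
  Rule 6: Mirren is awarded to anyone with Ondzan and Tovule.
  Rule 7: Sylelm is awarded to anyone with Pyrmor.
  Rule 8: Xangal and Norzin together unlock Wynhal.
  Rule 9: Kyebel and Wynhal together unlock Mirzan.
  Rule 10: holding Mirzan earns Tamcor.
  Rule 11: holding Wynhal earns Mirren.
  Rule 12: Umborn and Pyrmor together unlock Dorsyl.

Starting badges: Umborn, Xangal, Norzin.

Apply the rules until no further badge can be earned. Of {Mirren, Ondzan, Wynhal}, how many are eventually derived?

With Xangal and Norzin, Wynhal is earned (Rule 8).
With Wynhal, Mirren is earned (Rule 11).
With Mirren and Xangal, Ondzan is earned (Rule 4).
Mirren: reached.
Ondzan: reached.
Wynhal: reached.
All 3 are reached.

3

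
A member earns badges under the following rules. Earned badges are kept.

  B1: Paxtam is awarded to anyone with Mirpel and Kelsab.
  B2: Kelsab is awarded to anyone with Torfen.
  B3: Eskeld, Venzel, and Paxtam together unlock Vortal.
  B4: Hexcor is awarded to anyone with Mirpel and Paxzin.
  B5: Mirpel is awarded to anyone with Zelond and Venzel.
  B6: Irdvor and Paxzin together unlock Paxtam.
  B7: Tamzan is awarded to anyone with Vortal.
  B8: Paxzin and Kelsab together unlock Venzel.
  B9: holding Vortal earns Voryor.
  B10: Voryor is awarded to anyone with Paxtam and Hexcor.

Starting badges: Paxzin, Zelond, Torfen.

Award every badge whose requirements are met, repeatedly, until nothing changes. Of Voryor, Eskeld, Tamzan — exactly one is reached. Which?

With Torfen, Kelsab is earned (B2).
With Paxzin and Kelsab, Venzel is earned (B8).
With Zelond and Venzel, Mirpel is earned (B5).
With Mirpel and Paxzin, Hexcor is earned (B4).
With Mirpel and Kelsab, Paxtam is earned (B1).
With Paxtam and Hexcor, Voryor is earned (B10).
No rule produces Eskeld, and it is not given. Tamzan would need Vortal (B7), but Vortal is never earned.

Voryor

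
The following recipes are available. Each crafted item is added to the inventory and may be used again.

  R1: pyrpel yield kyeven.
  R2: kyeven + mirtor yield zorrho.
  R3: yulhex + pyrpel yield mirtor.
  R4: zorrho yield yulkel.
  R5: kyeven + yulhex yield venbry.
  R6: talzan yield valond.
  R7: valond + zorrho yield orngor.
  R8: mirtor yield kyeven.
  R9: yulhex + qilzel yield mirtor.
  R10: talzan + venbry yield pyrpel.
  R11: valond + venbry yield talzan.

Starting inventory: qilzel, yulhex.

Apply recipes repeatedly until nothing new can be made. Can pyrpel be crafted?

No

pyrpel would need talzan and venbry (R10), but talzan is never obtained.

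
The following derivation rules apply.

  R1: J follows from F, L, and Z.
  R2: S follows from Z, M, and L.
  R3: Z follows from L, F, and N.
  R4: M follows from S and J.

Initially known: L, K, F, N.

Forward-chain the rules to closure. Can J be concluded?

L, F, and N hold, so Z follows (R3).
From F, L, and Z, R1 gives J.

Yes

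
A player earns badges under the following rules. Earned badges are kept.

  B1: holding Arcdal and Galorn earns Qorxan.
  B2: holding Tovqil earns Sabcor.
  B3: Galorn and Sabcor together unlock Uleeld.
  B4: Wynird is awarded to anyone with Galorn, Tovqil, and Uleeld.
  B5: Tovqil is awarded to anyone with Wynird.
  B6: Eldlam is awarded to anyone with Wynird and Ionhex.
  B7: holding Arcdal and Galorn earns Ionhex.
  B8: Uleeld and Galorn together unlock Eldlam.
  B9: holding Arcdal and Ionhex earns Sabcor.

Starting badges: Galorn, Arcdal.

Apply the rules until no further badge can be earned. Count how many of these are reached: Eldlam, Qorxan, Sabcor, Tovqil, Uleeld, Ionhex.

With Arcdal and Galorn, Ionhex is earned (B7).
With Arcdal and Galorn, Qorxan is earned (B1).
With Arcdal and Ionhex, Sabcor is earned (B9).
With Galorn and Sabcor, Uleeld is earned (B3).
With Uleeld and Galorn, Eldlam is earned (B8).
Eldlam: reached.
Qorxan: reached.
Sabcor: reached.
Tovqil would need Wynird (B5), but Wynird is never earned.
Uleeld: reached.
Ionhex: reached.
Reached: Eldlam, Qorxan, Sabcor, Uleeld, and Ionhex — 5 of the 6.

5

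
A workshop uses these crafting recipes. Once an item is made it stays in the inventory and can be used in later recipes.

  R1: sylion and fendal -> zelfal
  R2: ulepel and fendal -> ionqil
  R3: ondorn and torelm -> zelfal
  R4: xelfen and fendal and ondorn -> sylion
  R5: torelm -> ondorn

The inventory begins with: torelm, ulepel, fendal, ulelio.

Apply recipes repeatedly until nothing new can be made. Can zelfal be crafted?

Yes

Using R5, torelm makes ondorn.
ondorn and torelm -> zelfal (R3).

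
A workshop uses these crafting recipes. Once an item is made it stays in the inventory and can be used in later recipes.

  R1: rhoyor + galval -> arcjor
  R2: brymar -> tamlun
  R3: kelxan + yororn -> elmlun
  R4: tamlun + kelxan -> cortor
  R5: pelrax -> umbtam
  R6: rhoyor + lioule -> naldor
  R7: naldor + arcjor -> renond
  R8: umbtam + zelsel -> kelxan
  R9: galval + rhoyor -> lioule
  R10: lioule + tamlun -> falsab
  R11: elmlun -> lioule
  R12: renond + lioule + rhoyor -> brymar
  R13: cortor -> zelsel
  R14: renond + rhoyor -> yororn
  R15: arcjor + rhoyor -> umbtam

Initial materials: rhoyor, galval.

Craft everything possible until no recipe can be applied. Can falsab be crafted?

galval + rhoyor -> lioule (R9).
Using R1, rhoyor and galval make arcjor.
Using R6, rhoyor and lioule make naldor.
Using R7, naldor and arcjor make renond.
Using R12, renond, lioule, and rhoyor make brymar.
brymar -> tamlun (R2).
Using R10, lioule and tamlun make falsab.

Yes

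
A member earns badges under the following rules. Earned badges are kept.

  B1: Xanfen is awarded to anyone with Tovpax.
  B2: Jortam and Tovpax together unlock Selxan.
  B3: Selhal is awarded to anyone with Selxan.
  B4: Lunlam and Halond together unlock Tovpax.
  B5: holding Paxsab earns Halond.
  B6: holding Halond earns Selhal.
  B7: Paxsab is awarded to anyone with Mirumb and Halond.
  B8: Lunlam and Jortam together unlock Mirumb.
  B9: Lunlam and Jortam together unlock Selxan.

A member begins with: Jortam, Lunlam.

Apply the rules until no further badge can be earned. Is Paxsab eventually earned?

No

Paxsab would need Mirumb and Halond (B7), but Halond is never earned.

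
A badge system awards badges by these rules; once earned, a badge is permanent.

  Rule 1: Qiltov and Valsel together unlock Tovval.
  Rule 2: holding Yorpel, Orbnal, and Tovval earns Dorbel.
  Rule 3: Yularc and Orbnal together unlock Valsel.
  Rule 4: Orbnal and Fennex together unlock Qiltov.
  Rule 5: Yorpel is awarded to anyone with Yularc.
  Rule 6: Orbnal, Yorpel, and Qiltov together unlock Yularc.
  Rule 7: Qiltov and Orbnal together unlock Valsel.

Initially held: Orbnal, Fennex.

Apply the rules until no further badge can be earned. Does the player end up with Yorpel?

No

Yorpel would need Yularc (Rule 5), but Yularc is never earned.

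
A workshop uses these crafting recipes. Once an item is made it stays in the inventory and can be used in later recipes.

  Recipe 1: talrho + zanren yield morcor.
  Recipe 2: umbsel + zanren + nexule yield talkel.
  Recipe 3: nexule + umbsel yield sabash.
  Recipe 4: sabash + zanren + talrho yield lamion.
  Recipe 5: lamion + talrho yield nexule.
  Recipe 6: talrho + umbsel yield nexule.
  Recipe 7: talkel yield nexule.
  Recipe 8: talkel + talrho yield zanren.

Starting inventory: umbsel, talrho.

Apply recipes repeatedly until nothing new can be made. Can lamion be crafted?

lamion would need sabash, zanren, and talrho (Recipe 4), but zanren is never obtained.

No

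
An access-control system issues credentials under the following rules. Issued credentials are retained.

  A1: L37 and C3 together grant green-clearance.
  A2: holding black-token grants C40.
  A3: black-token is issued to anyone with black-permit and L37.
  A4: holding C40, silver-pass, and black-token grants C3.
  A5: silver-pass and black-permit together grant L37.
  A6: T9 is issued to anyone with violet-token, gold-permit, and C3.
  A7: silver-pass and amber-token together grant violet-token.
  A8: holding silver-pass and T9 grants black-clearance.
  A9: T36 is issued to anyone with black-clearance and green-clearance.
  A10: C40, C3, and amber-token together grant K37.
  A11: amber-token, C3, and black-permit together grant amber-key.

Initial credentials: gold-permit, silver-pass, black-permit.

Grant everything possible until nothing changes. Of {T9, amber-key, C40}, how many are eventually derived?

Holding silver-pass and black-permit grants L37 (A5).
Holding black-permit and L37 grants black-token (A3).
Holding black-token grants C40 (A2).
T9 would need violet-token, gold-permit, and C3 (A6), but violet-token is never granted.
amber-key would need amber-token, C3, and black-permit (A11), but amber-token is never granted.
C40: reached.
Reached: C40 — 1 of the 3.

1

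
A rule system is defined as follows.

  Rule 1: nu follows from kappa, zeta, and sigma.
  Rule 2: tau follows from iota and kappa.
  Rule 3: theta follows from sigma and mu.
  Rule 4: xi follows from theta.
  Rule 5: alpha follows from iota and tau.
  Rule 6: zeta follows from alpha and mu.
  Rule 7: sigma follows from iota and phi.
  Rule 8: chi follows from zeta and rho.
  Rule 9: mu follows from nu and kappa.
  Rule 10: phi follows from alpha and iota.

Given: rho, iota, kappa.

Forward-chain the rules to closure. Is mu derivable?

No

mu would need nu and kappa (Rule 9), but nu is never established.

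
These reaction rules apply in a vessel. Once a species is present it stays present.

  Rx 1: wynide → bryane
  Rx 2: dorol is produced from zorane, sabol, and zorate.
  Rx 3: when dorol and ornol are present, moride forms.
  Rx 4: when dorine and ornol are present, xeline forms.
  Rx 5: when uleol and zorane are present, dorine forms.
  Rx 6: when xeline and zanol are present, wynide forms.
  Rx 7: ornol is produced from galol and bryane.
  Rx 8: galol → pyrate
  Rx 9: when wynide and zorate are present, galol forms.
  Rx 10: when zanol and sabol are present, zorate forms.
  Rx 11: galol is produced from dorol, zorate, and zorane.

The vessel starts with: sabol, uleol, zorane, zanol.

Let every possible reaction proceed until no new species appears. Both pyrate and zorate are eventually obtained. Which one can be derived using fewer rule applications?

zorate

zorate: zanol and sabol present → zorate forms (Rx 10). [1 rule application]
pyrate: zanol and sabol present → zorate forms (Rx 10). zorane, sabol, and zorate present → dorol forms (Rx 2). dorol, zorate, and zorane present → galol forms (Rx 11). galol present → pyrate forms (Rx 8). [4 rule applications]
zorate needs fewer.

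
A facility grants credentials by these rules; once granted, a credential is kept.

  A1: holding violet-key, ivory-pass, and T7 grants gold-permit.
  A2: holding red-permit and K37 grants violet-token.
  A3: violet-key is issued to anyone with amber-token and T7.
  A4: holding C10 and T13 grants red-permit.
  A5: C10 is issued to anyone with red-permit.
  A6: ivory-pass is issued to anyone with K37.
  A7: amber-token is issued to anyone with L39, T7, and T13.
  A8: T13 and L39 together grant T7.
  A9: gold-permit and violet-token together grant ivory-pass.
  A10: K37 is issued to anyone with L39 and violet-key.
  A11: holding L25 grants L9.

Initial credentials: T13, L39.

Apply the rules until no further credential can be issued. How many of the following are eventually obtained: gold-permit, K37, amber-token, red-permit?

3

Holding T13 and L39 grants T7 (A8).
Holding L39, T7, and T13 grants amber-token (A7).
Holding amber-token and T7 grants violet-key (A3).
Holding L39 and violet-key grants K37 (A10).
Holding K37 grants ivory-pass (A6).
Holding violet-key, ivory-pass, and T7 grants gold-permit (A1).
gold-permit: reached.
K37: reached.
amber-token: reached.
red-permit would need C10 and T13 (A4), but C10 is never granted.
Reached: gold-permit, K37, and amber-token — 3 of the 4.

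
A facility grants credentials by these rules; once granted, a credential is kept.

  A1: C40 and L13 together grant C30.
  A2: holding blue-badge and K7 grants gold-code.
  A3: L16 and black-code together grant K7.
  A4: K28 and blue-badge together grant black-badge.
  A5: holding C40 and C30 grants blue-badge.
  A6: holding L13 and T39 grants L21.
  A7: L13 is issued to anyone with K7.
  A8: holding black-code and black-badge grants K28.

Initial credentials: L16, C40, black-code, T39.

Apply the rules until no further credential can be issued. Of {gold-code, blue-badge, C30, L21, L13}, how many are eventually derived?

5

Holding L16 and black-code grants K7 (A3).
Holding K7 grants L13 (A7).
Holding C40 and L13 grants C30 (A1).
Holding L13 and T39 grants L21 (A6).
Holding C40 and C30 grants blue-badge (A5).
Holding blue-badge and K7 grants gold-code (A2).
gold-code: reached.
blue-badge: reached.
C30: reached.
L21: reached.
L13: reached.
All 5 are reached.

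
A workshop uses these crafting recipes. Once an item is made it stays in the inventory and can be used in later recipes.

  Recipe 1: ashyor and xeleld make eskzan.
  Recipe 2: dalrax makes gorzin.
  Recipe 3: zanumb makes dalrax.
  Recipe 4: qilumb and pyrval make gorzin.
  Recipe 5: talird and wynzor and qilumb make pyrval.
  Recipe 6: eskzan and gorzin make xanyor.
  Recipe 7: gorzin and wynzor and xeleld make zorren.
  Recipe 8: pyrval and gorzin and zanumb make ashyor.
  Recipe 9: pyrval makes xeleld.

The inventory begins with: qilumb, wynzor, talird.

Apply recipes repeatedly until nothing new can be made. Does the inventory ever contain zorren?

Yes

talird and wynzor and qilumb → pyrval (Recipe 5).
Using Recipe 9, pyrval makes xeleld.
Using Recipe 4, qilumb and pyrval make gorzin.
gorzin and wynzor and xeleld → zorren (Recipe 7).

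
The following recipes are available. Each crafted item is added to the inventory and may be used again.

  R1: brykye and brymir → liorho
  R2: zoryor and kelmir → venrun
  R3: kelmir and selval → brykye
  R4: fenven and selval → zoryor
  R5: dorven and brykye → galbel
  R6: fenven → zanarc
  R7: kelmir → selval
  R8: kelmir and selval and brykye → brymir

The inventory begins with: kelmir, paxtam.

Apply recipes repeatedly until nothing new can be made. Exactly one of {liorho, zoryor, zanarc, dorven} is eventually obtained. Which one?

liorho

Using R7, kelmir makes selval.
kelmir and selval → brykye (R3).
kelmir and selval and brykye → brymir (R8).
Using R1, brykye and brymir make liorho.
zanarc would need fenven (R6), but fenven is never obtained. No rule produces dorven, and it is not given. zoryor would need fenven and selval (R4), but fenven is never obtained.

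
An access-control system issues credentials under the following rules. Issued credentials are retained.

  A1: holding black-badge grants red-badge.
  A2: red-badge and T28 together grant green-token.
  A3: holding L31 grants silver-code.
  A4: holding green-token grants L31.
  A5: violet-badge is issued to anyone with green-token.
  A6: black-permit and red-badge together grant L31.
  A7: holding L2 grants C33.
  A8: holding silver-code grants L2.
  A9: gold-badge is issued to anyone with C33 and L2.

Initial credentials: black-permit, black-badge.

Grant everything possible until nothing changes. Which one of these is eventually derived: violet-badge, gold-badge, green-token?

Holding black-badge grants red-badge (A1).
Holding black-permit and red-badge grants L31 (A6).
Holding L31 grants silver-code (A3).
Holding silver-code grants L2 (A8).
Holding L2 grants C33 (A7).
Holding C33 and L2 grants gold-badge (A9).
violet-badge would need green-token (A5), but green-token is never granted. green-token would need red-badge and T28 (A2), but T28 is never granted.

gold-badge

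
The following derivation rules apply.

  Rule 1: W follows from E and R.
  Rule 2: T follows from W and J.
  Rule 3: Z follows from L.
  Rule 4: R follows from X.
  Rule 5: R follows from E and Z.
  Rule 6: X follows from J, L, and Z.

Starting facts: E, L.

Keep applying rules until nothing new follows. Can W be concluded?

Yes

From L, Rule 3 gives Z.
From E and Z, Rule 5 gives R.
From E and R, Rule 1 gives W.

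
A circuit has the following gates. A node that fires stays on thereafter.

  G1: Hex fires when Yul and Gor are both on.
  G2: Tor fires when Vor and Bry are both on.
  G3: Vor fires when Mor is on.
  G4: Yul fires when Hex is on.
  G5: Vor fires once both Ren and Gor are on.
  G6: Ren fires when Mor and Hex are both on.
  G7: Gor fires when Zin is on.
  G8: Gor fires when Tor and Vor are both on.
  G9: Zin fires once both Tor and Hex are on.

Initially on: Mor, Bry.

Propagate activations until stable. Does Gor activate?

G3: Mor on → Vor on.
G2: Vor and Bry on → Tor on.
Tor and Vor are on, so Gor fires (G8).

Yes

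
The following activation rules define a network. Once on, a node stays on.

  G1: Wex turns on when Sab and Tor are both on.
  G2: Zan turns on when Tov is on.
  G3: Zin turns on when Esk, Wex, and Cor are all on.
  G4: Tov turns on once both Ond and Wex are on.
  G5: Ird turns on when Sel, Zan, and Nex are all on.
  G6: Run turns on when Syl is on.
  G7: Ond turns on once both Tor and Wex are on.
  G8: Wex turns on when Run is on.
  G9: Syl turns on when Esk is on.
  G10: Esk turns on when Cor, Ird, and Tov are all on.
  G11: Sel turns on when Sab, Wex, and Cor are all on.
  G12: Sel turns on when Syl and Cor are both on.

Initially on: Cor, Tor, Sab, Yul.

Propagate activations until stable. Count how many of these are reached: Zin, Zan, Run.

Sab and Tor are on, so Wex turns on (G1).
G7: Tor and Wex on → Ond on.
G4: Ond and Wex on → Tov on.
G2: Tov on → Zan on.
Zin would need Esk, Wex, and Cor (G3), but Esk never turns on.
Zan: reached.
Run would need Syl (G6), but Syl never turns on.
Reached: Zan — 1 of the 3.

1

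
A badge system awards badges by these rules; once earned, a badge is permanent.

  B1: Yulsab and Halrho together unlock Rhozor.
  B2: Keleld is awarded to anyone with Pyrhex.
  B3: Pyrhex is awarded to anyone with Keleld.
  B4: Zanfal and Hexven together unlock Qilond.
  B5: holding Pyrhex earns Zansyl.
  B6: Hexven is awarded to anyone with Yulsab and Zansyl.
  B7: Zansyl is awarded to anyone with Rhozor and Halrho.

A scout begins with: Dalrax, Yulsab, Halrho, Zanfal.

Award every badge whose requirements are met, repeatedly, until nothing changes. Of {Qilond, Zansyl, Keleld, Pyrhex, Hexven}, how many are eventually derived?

With Yulsab and Halrho, Rhozor is earned (B1).
With Rhozor and Halrho, Zansyl is earned (B7).
With Yulsab and Zansyl, Hexven is earned (B6).
With Zanfal and Hexven, Qilond is earned (B4).
Qilond: reached.
Zansyl: reached.
Keleld would need Pyrhex (B2), but Pyrhex is never earned.
Pyrhex would need Keleld (B3), but Keleld is never earned.
Hexven: reached.
Reached: Qilond, Zansyl, and Hexven — 3 of the 5.

3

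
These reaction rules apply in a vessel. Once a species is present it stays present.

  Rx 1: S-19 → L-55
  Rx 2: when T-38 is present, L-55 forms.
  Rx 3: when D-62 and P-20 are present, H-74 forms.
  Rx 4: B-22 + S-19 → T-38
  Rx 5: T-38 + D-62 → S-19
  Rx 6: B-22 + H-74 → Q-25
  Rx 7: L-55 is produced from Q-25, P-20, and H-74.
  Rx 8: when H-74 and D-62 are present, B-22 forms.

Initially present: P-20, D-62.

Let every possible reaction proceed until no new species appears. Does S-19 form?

No

S-19 would need T-38 and D-62 (Rx 5), but T-38 never forms.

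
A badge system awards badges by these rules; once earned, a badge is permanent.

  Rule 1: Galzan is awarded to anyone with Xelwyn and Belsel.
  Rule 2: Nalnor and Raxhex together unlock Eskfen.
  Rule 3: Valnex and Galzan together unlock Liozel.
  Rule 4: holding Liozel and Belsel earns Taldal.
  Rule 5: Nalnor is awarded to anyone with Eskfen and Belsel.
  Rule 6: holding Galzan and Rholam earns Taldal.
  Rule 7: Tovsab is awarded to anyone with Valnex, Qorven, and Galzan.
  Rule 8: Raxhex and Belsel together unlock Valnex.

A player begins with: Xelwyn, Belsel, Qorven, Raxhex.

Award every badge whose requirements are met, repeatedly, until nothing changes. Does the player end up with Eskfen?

No

Eskfen would need Nalnor and Raxhex (Rule 2), but Nalnor is never earned.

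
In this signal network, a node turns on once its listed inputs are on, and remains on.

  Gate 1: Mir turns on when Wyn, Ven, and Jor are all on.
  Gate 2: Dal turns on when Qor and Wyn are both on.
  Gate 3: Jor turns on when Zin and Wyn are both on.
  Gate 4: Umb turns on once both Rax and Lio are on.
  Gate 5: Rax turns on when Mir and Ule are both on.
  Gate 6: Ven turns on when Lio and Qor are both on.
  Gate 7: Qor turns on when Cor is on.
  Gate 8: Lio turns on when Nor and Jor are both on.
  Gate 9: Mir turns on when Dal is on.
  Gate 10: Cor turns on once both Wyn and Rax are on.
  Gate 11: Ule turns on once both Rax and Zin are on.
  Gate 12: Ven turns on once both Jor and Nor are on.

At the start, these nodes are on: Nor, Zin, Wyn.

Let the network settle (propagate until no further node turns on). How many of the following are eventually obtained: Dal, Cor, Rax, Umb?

Dal would need Qor and Wyn (Gate 2), but Qor never turns on.
Cor would need Wyn and Rax (Gate 10), but Rax never turns on.
Rax would need Mir and Ule (Gate 5), but Ule never turns on.
Umb would need Rax and Lio (Gate 4), but Rax never turns on.
None of the 4 are reached.

0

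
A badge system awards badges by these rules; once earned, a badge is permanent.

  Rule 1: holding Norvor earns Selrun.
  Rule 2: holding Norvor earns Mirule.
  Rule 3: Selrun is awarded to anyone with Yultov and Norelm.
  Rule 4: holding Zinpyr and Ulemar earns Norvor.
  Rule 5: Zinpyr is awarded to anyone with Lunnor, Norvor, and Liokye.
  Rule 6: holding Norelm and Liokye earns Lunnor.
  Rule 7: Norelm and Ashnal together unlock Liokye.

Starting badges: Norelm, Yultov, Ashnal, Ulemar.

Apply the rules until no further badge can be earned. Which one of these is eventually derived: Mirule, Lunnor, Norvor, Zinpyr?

With Norelm and Ashnal, Liokye is earned (Rule 7).
With Norelm and Liokye, Lunnor is earned (Rule 6).
Zinpyr would need Lunnor, Norvor, and Liokye (Rule 5), but Norvor is never earned. Norvor would need Zinpyr and Ulemar (Rule 4), but Zinpyr is never earned. Mirule would need Norvor (Rule 2), but Norvor is never earned.

Lunnor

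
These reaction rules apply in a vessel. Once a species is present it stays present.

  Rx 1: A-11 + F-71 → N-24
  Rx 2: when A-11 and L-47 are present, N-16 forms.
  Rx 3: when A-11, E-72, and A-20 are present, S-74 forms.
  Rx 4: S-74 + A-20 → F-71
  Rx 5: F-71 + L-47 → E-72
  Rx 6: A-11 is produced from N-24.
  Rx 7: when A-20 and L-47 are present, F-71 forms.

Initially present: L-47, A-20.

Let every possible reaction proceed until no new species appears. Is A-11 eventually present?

A-11 would need N-24 (Rx 6), but N-24 never forms.

No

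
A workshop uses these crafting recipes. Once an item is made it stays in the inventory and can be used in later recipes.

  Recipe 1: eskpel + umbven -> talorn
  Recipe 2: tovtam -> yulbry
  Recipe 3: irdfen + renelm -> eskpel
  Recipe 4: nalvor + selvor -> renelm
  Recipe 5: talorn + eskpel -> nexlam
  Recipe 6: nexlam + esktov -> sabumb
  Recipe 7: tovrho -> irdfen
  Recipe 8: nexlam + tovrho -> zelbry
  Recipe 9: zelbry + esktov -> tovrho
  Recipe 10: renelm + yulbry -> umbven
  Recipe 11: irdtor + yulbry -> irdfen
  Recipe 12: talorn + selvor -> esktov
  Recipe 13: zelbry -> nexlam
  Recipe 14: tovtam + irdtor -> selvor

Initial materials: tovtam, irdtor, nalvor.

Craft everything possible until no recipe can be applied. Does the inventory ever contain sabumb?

Yes

tovtam -> yulbry (Recipe 2).
Using Recipe 14, tovtam and irdtor make selvor.
Using Recipe 4, nalvor and selvor make renelm.
Using Recipe 11, irdtor and yulbry make irdfen.
Using Recipe 3, irdfen and renelm make eskpel.
Using Recipe 10, renelm and yulbry make umbven.
Using Recipe 1, eskpel and umbven make talorn.
Using Recipe 12, talorn and selvor make esktov.
talorn + eskpel -> nexlam (Recipe 5).
Using Recipe 6, nexlam and esktov make sabumb.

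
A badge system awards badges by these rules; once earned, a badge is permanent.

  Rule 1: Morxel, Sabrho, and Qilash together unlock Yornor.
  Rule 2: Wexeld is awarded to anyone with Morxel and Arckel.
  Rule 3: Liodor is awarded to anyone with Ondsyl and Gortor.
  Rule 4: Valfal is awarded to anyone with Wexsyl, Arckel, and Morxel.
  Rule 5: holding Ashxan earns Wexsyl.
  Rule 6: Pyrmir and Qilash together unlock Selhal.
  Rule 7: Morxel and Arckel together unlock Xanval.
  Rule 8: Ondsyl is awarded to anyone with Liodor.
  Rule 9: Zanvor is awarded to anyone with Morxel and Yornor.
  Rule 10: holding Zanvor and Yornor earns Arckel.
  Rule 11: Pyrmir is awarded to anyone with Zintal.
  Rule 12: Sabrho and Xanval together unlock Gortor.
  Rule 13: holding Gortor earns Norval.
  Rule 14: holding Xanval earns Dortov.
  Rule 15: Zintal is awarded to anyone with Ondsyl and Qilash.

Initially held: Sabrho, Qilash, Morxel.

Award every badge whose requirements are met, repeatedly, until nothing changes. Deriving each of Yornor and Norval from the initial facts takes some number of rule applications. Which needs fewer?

Yornor: With Morxel, Sabrho, and Qilash, Yornor is earned (Rule 1). [1 rule application]
Norval: With Morxel, Sabrho, and Qilash, Yornor is earned (Rule 1). With Morxel and Yornor, Zanvor is earned (Rule 9). With Zanvor and Yornor, Arckel is earned (Rule 10). With Morxel and Arckel, Xanval is earned (Rule 7). With Sabrho and Xanval, Gortor is earned (Rule 12). With Gortor, Norval is earned (Rule 13). [6 rule applications]
Yornor needs fewer.

Yornor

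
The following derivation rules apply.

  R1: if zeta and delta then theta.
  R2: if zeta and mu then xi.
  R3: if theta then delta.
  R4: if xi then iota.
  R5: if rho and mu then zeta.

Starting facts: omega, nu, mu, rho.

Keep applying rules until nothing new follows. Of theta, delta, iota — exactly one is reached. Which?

From rho and mu, R5 gives zeta.
From zeta and mu, R2 gives xi.
xi holds, so iota follows (R4).
theta would need zeta and delta (R1), but delta is never established. delta would need theta (R3), but theta is never established.

iota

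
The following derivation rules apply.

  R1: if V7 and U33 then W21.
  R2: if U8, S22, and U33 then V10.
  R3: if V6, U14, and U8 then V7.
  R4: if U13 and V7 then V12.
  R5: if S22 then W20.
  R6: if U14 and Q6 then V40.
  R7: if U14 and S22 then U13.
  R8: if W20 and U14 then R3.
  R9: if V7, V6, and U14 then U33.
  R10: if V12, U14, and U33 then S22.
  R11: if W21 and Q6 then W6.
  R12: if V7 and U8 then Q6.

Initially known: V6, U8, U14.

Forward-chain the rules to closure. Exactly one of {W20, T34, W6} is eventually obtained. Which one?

W6

From V6, U14, and U8, R3 gives V7.
V7, V6, and U14 hold, so U33 follows (R9).
V7 and U8 hold, so Q6 follows (R12).
From V7 and U33, R1 gives W21.
From W21 and Q6, R11 gives W6.
No rule produces T34, and it is not given. W20 would need S22 (R5), but S22 is never established.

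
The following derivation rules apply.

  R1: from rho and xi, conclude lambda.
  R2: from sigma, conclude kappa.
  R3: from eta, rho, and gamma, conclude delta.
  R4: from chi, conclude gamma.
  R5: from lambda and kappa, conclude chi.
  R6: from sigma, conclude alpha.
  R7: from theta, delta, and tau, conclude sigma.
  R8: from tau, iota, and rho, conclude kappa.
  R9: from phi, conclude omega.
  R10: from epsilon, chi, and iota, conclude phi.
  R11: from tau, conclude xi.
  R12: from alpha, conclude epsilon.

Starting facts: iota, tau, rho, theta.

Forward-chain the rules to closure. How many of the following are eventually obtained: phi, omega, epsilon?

phi would need epsilon, chi, and iota (R10), but epsilon is never established.
omega would need phi (R9), but phi is never established.
epsilon would need alpha (R12), but alpha is never established.
None of the 3 are reached.

0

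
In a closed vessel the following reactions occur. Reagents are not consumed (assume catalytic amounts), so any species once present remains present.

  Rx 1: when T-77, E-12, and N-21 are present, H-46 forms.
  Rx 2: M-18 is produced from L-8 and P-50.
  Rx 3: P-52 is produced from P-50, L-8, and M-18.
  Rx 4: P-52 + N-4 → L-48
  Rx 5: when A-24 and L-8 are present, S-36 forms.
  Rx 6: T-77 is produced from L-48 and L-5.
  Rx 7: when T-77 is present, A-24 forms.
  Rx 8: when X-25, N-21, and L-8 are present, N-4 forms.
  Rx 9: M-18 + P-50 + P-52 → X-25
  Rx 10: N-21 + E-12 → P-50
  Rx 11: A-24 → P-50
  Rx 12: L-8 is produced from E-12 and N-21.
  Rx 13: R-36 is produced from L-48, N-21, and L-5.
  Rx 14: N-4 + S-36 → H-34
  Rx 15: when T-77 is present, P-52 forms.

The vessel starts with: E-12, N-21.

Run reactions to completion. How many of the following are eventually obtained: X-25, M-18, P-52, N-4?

E-12 and N-21 present → L-8 forms (Rx 12).
N-21 and E-12 present → P-50 forms (Rx 10).
L-8 and P-50 present → M-18 forms (Rx 2).
P-50, L-8, and M-18 present → P-52 forms (Rx 3).
M-18, P-50, and P-52 present → X-25 forms (Rx 9).
X-25, N-21, and L-8 present → N-4 forms (Rx 8).
X-25: reached.
M-18: reached.
P-52: reached.
N-4: reached.
All 4 are reached.

4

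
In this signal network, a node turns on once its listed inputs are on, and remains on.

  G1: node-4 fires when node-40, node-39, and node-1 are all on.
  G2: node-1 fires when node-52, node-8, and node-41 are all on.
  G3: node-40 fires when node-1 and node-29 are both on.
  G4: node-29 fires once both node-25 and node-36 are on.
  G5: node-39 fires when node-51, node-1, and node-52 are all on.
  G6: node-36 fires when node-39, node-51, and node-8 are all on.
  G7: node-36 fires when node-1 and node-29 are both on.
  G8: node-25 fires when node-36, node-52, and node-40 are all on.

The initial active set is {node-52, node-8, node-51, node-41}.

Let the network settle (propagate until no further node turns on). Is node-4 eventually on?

No

node-4 would need node-40, node-39, and node-1 (G1), but node-40 never turns on.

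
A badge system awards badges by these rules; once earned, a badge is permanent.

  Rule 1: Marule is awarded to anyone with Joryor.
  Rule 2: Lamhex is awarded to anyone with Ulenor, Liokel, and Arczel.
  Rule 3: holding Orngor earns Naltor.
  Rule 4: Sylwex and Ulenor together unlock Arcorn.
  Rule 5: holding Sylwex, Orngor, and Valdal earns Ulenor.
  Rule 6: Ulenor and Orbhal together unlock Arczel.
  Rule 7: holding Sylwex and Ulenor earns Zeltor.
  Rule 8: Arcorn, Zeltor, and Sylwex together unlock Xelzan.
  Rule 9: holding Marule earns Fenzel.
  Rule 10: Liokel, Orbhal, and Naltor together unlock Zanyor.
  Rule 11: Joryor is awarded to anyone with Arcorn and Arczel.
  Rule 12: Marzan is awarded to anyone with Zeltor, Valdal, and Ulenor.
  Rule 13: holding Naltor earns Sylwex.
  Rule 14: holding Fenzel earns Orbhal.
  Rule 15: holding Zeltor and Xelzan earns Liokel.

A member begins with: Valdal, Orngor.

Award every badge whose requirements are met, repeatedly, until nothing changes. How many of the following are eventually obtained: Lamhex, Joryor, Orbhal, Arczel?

0

Lamhex would need Ulenor, Liokel, and Arczel (Rule 2), but Arczel is never earned.
Joryor would need Arcorn and Arczel (Rule 11), but Arczel is never earned.
Orbhal would need Fenzel (Rule 14), but Fenzel is never earned.
Arczel would need Ulenor and Orbhal (Rule 6), but Orbhal is never earned.
None of the 4 are reached.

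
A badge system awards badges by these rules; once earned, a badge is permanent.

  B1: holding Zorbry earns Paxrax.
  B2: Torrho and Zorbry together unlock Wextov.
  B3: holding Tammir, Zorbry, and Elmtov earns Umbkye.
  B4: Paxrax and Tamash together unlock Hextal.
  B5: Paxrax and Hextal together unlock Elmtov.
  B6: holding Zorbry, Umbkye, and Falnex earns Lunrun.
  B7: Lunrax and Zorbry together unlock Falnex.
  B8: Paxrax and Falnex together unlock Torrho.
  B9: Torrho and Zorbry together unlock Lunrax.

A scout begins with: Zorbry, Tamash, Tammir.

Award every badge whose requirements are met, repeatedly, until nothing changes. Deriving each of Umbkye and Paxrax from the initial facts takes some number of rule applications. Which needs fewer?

Paxrax: With Zorbry, Paxrax is earned (B1). [1 rule application]
Umbkye: With Zorbry, Paxrax is earned (B1). With Paxrax and Tamash, Hextal is earned (B4). With Paxrax and Hextal, Elmtov is earned (B5). With Tammir, Zorbry, and Elmtov, Umbkye is earned (B3). [4 rule applications]
Paxrax needs fewer.

Paxrax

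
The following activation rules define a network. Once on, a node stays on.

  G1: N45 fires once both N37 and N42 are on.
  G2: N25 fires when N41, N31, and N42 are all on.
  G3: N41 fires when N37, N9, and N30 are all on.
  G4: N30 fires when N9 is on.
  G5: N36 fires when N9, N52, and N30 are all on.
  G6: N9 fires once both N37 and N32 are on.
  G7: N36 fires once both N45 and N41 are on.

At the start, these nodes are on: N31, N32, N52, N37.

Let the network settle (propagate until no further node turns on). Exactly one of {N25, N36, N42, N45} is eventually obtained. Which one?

N36

N37 and N32 are on, so N9 fires (G6).
N9 is on, so N30 fires (G4).
N9, N52, and N30 are on, so N36 fires (G5).
N25 would need N41, N31, and N42 (G2), but N42 never turns on. N45 would need N37 and N42 (G1), but N42 never turns on. No rule produces N42, and it is not given.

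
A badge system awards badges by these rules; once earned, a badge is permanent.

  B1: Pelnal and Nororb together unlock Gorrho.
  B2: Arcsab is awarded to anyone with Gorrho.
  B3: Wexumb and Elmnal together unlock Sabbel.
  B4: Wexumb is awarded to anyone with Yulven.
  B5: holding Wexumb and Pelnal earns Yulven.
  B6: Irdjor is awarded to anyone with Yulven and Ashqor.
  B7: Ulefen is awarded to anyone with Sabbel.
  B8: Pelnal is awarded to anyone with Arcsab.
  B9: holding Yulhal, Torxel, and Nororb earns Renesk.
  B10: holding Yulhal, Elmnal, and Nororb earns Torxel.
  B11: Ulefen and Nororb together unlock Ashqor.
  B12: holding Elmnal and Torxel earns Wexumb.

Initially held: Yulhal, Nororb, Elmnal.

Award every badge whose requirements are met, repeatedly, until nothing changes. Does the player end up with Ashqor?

Yes

With Yulhal, Elmnal, and Nororb, Torxel is earned (B10).
With Elmnal and Torxel, Wexumb is earned (B12).
With Wexumb and Elmnal, Sabbel is earned (B3).
With Sabbel, Ulefen is earned (B7).
With Ulefen and Nororb, Ashqor is earned (B11).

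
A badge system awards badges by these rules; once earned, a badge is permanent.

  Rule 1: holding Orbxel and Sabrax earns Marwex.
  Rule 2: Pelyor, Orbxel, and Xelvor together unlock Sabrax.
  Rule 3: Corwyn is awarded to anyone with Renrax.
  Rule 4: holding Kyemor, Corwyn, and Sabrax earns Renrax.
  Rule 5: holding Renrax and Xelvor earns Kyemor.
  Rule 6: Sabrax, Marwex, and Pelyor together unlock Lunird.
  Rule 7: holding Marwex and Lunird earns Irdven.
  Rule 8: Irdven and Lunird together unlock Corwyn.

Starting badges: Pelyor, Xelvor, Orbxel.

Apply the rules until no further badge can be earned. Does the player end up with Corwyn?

With Pelyor, Orbxel, and Xelvor, Sabrax is earned (Rule 2).
With Orbxel and Sabrax, Marwex is earned (Rule 1).
With Sabrax, Marwex, and Pelyor, Lunird is earned (Rule 6).
With Marwex and Lunird, Irdven is earned (Rule 7).
With Irdven and Lunird, Corwyn is earned (Rule 8).

Yes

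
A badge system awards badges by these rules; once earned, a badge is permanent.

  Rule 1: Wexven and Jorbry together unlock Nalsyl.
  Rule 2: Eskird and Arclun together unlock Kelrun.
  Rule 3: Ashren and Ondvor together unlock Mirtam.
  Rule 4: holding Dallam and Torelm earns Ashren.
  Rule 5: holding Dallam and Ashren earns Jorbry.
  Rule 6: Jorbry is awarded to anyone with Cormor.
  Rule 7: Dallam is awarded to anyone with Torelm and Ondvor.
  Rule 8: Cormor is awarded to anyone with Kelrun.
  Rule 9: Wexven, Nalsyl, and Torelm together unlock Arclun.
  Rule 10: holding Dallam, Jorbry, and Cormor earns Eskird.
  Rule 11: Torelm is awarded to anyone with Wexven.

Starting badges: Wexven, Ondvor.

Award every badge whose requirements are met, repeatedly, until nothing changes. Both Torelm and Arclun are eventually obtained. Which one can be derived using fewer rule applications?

Torelm

Torelm: With Wexven, Torelm is earned (Rule 11). [1 rule application]
Arclun: With Wexven, Torelm is earned (Rule 11). With Torelm and Ondvor, Dallam is earned (Rule 7). With Dallam and Torelm, Ashren is earned (Rule 4). With Dallam and Ashren, Jorbry is earned (Rule 5). With Wexven and Jorbry, Nalsyl is earned (Rule 1). With Wexven, Nalsyl, and Torelm, Arclun is earned (Rule 9). [6 rule applications]
Torelm needs fewer.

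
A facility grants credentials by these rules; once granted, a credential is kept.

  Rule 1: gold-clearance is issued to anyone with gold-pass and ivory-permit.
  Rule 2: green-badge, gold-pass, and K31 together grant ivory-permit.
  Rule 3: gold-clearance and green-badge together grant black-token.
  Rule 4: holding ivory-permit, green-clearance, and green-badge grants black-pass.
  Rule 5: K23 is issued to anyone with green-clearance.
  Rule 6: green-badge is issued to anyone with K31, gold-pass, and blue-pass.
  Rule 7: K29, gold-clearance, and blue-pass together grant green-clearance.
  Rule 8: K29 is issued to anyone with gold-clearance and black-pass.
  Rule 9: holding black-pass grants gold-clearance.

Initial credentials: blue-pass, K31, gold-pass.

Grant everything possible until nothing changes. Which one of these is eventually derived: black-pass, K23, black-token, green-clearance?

Holding K31, gold-pass, and blue-pass grants green-badge (Rule 6).
Holding green-badge, gold-pass, and K31 grants ivory-permit (Rule 2).
Holding gold-pass and ivory-permit grants gold-clearance (Rule 1).
Holding gold-clearance and green-badge grants black-token (Rule 3).
K23 would need green-clearance (Rule 5), but green-clearance is never granted. green-clearance would need K29, gold-clearance, and blue-pass (Rule 7), but K29 is never granted. black-pass would need ivory-permit, green-clearance, and green-badge (Rule 4), but green-clearance is never granted.

black-token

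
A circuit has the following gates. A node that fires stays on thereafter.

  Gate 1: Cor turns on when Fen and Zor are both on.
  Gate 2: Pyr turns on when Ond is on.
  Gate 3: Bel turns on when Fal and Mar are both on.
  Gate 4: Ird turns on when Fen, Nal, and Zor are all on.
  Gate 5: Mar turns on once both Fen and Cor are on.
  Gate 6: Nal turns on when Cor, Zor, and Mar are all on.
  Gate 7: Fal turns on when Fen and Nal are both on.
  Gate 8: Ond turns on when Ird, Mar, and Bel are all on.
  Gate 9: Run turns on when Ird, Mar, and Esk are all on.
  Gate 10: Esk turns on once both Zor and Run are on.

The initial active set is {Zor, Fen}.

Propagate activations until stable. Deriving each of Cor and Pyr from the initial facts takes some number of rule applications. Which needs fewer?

Cor: Gate 1: Fen and Zor on → Cor on. [1 rule application]
Pyr: Gate 1: Fen and Zor on → Cor on. Fen and Cor are on, so Mar turns on (Gate 5). Gate 6: Cor, Zor, and Mar on → Nal on. Fen, Nal, and Zor are on, so Ird turns on (Gate 4). Gate 7: Fen and Nal on → Fal on. Fal and Mar are on, so Bel turns on (Gate 3). Gate 8: Ird, Mar, and Bel on → Ond on. Gate 2: Ond on → Pyr on. [8 rule applications]
Cor needs fewer.

Cor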